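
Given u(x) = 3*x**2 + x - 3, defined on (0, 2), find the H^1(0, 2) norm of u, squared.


||u||_{H^1}^2 = 2464/15

The H^1 norm (squared) on an interval (0, L) is
  ||u||_{H^1}^2 = ∫_0^L u(x)^2 dx + ∫_0^L u'(x)^2 dx.
Compute u'(x) = 6*x + 1.
Then u(x)^2 = 9*x**4 + 6*x**3 - 17*x**2 - 6*x + 9 and u'(x)^2 = 36*x**2 + 12*x + 1.
Integrate each monomial from 0 to 2 using ∫_0^2 c·x^n dx = c·2^(n+1)/(n+1):
  ∫_0^2 u(x)^2 dx = ∫_0^2 (9*x^4 + 6*x^3 - 17*x^2 - 6*x + 9) dx. Term by term:
    ∫_0^2 9*x^4 dx = 288/5;  ∫_0^2 6*x^3 dx = 24;  ∫_0^2 -17*x^2 dx = -136/3;
    ∫_0^2 -6*x dx = -12;  ∫_0^2 9 dx = 18.
  Sum: 288/5 + 24 − 136/3 − 12 + 18 = 634/15.
  ∫_0^2 u'(x)^2 dx = ∫_0^2 (36*x^2 + 12*x + 1) dx. Term by term:
    ∫_0^2 36*x^2 dx = 96;  ∫_0^2 12*x dx = 24;  ∫_0^2 1 dx = 2.
  Sum: 96 + 24 + 2 = 122.
Adding: ||u||_{H^1}^2 = 634/15 + 122 = 2464/15.


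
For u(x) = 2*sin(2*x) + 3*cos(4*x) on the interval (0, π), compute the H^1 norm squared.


||u||_{H^1(0,π)}^2 = 173*π/2

u'(x) = -12*sin(4*x) + 4*cos(2*x).
Expand u² and (u')² and integrate term by term on (0, π), using: for integers n ≥ 1, ∫_0^π sin²(nx) dx = ∫_0^π cos²(nx) dx = π/2; for n ≠ n', ∫_0^π sin(nx)sin(n'x) dx = ∫_0^π cos(nx)cos(n'x) dx = 0; and by product-to-sum, ∫_0^π sin(nx)cos(n'x) dx = ½∫_0^π [sin((n+n')x) + sin((n−n')x)] dx, which is 0 when n+n' is even and 2n/(n²−n'²) when n+n' is odd (it need not vanish on (0, π)).
  u² squared terms: (2)²·∫sin(2x)² dx = 4·π/2 = 2*π;  (3)²·∫cos(4x)² dx = 9·π/2 = 9*π/2.
  u² cross terms: 2·(2)·(3)·∫sin(2x)·cos(4x) dx = 12·(0) = 0.
  So ∫_0^π u² dx = 2*π + 9*π/2 + 0 = 13*π/2.
  (u')² squared terms: (-12)²·∫sin(4x)² dx = 144·π/2 = 72*π;  (4)²·∫cos(2x)² dx = 16·π/2 = 8*π.
  (u')² cross terms: 2·(-12)·(4)·∫sin(4x)·cos(2x) dx = -96·(0) = 0.
  So ∫_0^π (u')² dx = 72*π + 8*π + 0 = 80*π.
||u||_{H^1}^2 = (13*π/2) + (80*π) = 173*π/2.


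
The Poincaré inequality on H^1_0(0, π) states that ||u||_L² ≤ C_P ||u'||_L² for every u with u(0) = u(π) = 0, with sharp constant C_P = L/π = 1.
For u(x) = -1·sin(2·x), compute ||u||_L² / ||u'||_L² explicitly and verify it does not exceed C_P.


||u||_L² / ||u'||_L² = 1/2 < C_P = 1.

u(x) = -1·sin(2·x), so u'(x) = -2*cos(2*x).
Writing u(x) = A·sin(kπx/L) with A = -1 and k = 2, use ∫_0^L sin²(kπx/L) dx = L/2 and ∫_0^L cos²(kπx/L) dx = L/2.
u² = 1·sin²(2·x) and (u')² = 4·cos²(2·x), and each of sin², cos² integrates to L/2 = π/2 over (0, π).
∫_0^π u² dx = π/2, so ||u||_L² = sqrt(2)*sqrt(π)/2.
∫_0^π (u')² dx = 2*π, so ||u'||_L² = sqrt(2)*sqrt(π).
Ratio ||u||_L² / ||u'||_L² = 1/2.
Sharp Poincaré constant on H^1_0(0, π) is C_P = L/π = 1, achieved by sin(x).
This is the k = 2 harmonic; the ratio L/(kπ) is strictly less than C_P = L/π, consistent with the sharp inequality ||u||_L² ≤ C_P ||u'||_L².


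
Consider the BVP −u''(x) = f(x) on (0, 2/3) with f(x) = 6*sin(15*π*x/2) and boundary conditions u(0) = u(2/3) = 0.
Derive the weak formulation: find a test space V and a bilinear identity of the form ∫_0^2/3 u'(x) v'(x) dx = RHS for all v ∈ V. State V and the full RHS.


V = H^1_0(0, 2/3) (so v(0) = v(2/3) = 0); weak form: ∫_0^2/3 u'v' dx = ∫_0^2/3 (6*sin(15*π*x/2)) v dx for all v ∈ V.

Multiply both sides by a test function v and integrate from 0 to 2/3:
  ∫_0^2/3 −u''(x) v(x) dx = ∫_0^2/3 f(x) v(x) dx.
Integrate the LHS by parts once:
  ∫_0^2/3 −u'' v dx = −[u'(x) v(x)]_0^2/3 + ∫_0^2/3 u'(x) v'(x) dx.
Thus ∫_0^2/3 u'(x) v'(x) dx = ∫_0^2/3 f(x) v(x) dx + [u'(x) v(x)]_0^2/3.
Choose V so that boundary terms are either known or forced to vanish.
u is Dirichlet: u(0) = u(2/3) = 0. Let V = H^1_0(0, 2/3); then v(0) = v(2/3) = 0, and [u' v]_0^2/3 = 0.
Weak formulation: find u (satisfying any essential BC) such that ∫_0^2/3 u'(x) v'(x) dx = ∫_0^2/3 f v dx for all v ∈ V.
Substituting f(x) = 6*sin(15*π*x/2), the right-hand side is ∫_0^2/3 (6*sin(15*π*x/2)) v dx.


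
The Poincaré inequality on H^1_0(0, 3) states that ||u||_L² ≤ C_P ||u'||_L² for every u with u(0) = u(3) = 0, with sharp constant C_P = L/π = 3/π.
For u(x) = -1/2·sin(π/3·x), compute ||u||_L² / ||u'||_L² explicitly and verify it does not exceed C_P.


||u||_L² / ||u'||_L² = 3/π = C_P.

u(x) = -1/2·sin(π/3·x), so u'(x) = -π*cos(π*x/3)/6.
Writing u(x) = A·sin(kπx/L) with A = -1/2 and k = 1, use ∫_0^L sin²(kπx/L) dx = L/2 and ∫_0^L cos²(kπx/L) dx = L/2.
u² = 1/4·sin²(π/3·x) and (u')² = π^2/36·cos²(π/3·x), and each of sin², cos² integrates to L/2 = 3/2 over (0, 3).
∫_0^3 u² dx = 3/8, so ||u||_L² = sqrt(6)/4.
∫_0^3 (u')² dx = π^2/24, so ||u'||_L² = sqrt(6)*π/12.
Ratio ||u||_L² / ||u'||_L² = 3/π.
Sharp Poincaré constant on H^1_0(0, 3) is C_P = L/π = 3/π, achieved by sin(π/3·x).
This is the k = 1 eigenfunction (up to amplitude), so the ratio equals the sharp Poincaré constant exactly.


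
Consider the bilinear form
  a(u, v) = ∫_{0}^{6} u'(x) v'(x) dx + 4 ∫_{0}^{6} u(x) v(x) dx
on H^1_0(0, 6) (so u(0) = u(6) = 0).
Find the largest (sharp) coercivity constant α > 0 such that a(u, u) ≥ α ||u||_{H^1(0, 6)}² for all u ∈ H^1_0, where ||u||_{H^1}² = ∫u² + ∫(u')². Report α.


α = 1

Coercivity of a(·,·) on H^1_0(0, 6) means a(u, u) ≥ α ||u||_{H^1}² for every u ∈ H^1_0.
The interval has length L = 6, and Poincaré/coercivity depend only on L. Here a(u, u) = ∫(u')² + (4)·∫u².
Here c = 4 ≥ 1, so a(u,u) = ∫(u')² + c∫u² ≥ ∫(u')² + ∫u² = ||u||_{H^1}², i.e. α = 1 works. No larger α is possible: a(u,u) ≥ α||u||_{H^1}² means (1−α)∫(u')² ≥ (α−c)∫u², and for the modes u_n = sin(nπ(x−x₀)/L) (x₀ the left endpoint) one has ∫u_n²/∫(u_n')² = (L/(nπ))² → 0, so a(u_n,u_n)/||u_n||_{H^1}² → 1. Hence the optimal constant is α = 1.
Therefore α = 1.


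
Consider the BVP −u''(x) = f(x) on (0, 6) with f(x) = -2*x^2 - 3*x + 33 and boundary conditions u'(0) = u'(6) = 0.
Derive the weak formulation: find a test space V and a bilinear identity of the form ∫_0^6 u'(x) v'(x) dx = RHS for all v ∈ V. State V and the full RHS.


V = H^1(0, 6) (no boundary constraint on v; u is determined up to an additive constant); weak form: ∫_0^6 u'v' dx = ∫_0^6 (-2*x^2 - 3*x + 33) v dx for all v ∈ V.

Multiply both sides by a test function v and integrate from 0 to 6:
  ∫_0^6 −u''(x) v(x) dx = ∫_0^6 f(x) v(x) dx.
Integrate the LHS by parts once:
  ∫_0^6 −u'' v dx = −[u'(x) v(x)]_0^6 + ∫_0^6 u'(x) v'(x) dx.
Thus ∫_0^6 u'(x) v'(x) dx = ∫_0^6 f(x) v(x) dx + [u'(x) v(x)]_0^6.
Choose V so that boundary terms are either known or forced to vanish.
u has homogeneous Neumann: u'(0) = u'(6) = 0. So [u' v]_0^6 = 0·v(6) − 0·v(0) = 0 for any v; take V = H^1(0, 6).
Weak formulation: find u (satisfying any essential BC) such that ∫_0^6 u'(x) v'(x) dx = ∫_0^6 f v dx for all v ∈ V (homogeneous Neumann, so boundary terms vanish).
Substituting f(x) = -2*x^2 - 3*x + 33, the right-hand side is ∫_0^6 (-2*x^2 - 3*x + 33) v dx.
Compatibility check (pure Neumann): taking v ≡ 1 ∈ V gives 0 = ∫_0^6 f dx + (0) − (0), i.e. ∫_0^6 f dx must equal u'(0) − u'(6) = 0. Indeed ∫_0^6 (-2*x^2 - 3*x + 33) dx = 0, so the data are compatible. The solution is then unique only up to an additive constant (fix it e.g. by requiring ∫_0^6 u dx = 0).


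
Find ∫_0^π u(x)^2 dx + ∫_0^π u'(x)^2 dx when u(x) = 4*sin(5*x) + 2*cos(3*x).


||u||_{H^1(0,π)}^2 = 228*π

u'(x) = -6*sin(3*x) + 20*cos(5*x).
Expand u² and (u')² and integrate term by term on (0, π), using: for integers n ≥ 1, ∫_0^π sin²(nx) dx = ∫_0^π cos²(nx) dx = π/2; for n ≠ n', ∫_0^π sin(nx)sin(n'x) dx = ∫_0^π cos(nx)cos(n'x) dx = 0; and by product-to-sum, ∫_0^π sin(nx)cos(n'x) dx = ½∫_0^π [sin((n+n')x) + sin((n−n')x)] dx, which is 0 when n+n' is even and 2n/(n²−n'²) when n+n' is odd (it need not vanish on (0, π)).
  u² squared terms: (2)²·∫cos(3x)² dx = 4·π/2 = 2*π;  (4)²·∫sin(5x)² dx = 16·π/2 = 8*π.
  u² cross terms: 2·(2)·(4)·∫cos(3x)·sin(5x) dx = 16·(0) = 0.
  So ∫_0^π u² dx = 2*π + 8*π + 0 = 10*π.
  (u')² squared terms: (-6)²·∫sin(3x)² dx = 36·π/2 = 18*π;  (20)²·∫cos(5x)² dx = 400·π/2 = 200*π.
  (u')² cross terms: 2·(-6)·(20)·∫sin(3x)·cos(5x) dx = -240·(0) = 0.
  So ∫_0^π (u')² dx = 18*π + 200*π + 0 = 218*π.
||u||_{H^1}^2 = (10*π) + (218*π) = 228*π.


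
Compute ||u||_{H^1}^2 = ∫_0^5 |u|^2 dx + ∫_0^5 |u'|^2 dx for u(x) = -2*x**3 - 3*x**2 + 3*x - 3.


||u||_{H^1}^2 = 1503185/14

The H^1 norm (squared) on an interval (0, L) is
  ||u||_{H^1}^2 = ∫_0^L u(x)^2 dx + ∫_0^L u'(x)^2 dx.
Compute u'(x) = -6*x**2 - 6*x + 3.
Then u(x)^2 = 4*x**6 + 12*x**5 - 3*x**4 - 6*x**3 + 27*x**2 - 18*x + 9 and u'(x)^2 = 36*x**4 + 72*x**3 - 36*x + 9.
Integrate each monomial from 0 to 5 using ∫_0^5 c·x^n dx = c·5^(n+1)/(n+1):
  ∫_0^5 u(x)^2 dx = ∫_0^5 (4*x^6 + 12*x^5 - 3*x^4 - 6*x^3 + 27*x^2 - 18*x + 9) dx. Term by term:
    ∫_0^5 4*x^6 dx = 312500/7;  ∫_0^5 12*x^5 dx = 31250;  ∫_0^5 -3*x^4 dx = -1875;
    ∫_0^5 -6*x^3 dx = -1875/2;  ∫_0^5 27*x^2 dx = 1125;  ∫_0^5 -18*x dx = -225;
    ∫_0^5 9 dx = 45.
  Sum: 312500/7 + 31250 − 1875 − 1875/2 + 1125 − 225 + 45 = 1036355/14.
  ∫_0^5 u'(x)^2 dx = ∫_0^5 (36*x^4 + 72*x^3 - 36*x + 9) dx. Term by term:
    ∫_0^5 36*x^4 dx = 22500;  ∫_0^5 72*x^3 dx = 11250;  ∫_0^5 -36*x dx = -450;
    ∫_0^5 9 dx = 45.
  Sum: 22500 + 11250 − 450 + 45 = 33345.
Adding: ||u||_{H^1}^2 = 1036355/14 + 33345 = 1503185/14.


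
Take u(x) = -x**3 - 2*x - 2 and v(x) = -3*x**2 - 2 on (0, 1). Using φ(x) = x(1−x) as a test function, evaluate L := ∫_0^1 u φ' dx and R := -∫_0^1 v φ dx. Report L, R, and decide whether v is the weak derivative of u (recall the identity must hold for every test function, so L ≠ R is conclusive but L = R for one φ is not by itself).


LHS = 29/60, RHS = 29/60. Yes, v = u' weakly.

u(x) = -x**3 - 2*x - 2, classical derivative u'(x) = -3*x**2 - 2.
φ(x) = x(1−x), so φ'(x) = 1 - 2*x.
Note φ(0) = φ(1) = 0, so the boundary term u·φ vanishes.
LHS = ∫_0^1 u(x) φ'(x) dx = ∫_0^1 (2*x^4 - x^3 + 4*x^2 + 2*x - 2) dx. Term by term:
  ∫_0^1 2*x^4 dx = 2/5;  ∫_0^1 -x^3 dx = -1/4;  ∫_0^1 4*x^2 dx = 4/3;
  ∫_0^1 2*x dx = 1;  ∫_0^1 -2 dx = -2.
Sum: 2/5 − 1/4 + 4/3 + 1 − 2 = 29/60.
So LHS = 29/60.
∫_0^1 v(x) φ(x) dx = ∫_0^1 (3*x^4 - 3*x^3 + 2*x^2 - 2*x) dx. Term by term:
  ∫_0^1 3*x^4 dx = 3/5;  ∫_0^1 -3*x^3 dx = -3/4;  ∫_0^1 2*x^2 dx = 2/3;
  ∫_0^1 -2*x dx = -1.
Sum: 3/5 − 3/4 + 2/3 − 1 = -29/60.
So RHS = -∫_0^1 v(x) φ(x) dx = 29/60.
LHS = RHS, so the identity holds for this test φ.
Moreover u is smooth here and v(x) = u'(x) = -3*x**2 - 2 pointwise, so the identity holds for every test function. Hence v is the weak derivative of u.


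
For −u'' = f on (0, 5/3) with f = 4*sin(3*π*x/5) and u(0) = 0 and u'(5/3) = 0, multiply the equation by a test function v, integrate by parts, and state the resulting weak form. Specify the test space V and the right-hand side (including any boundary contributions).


V = {v ∈ H^1(0, 5/3) : v(0) = 0} (test functions vanish at x = 0 where u is specified); weak form: ∫_0^5/3 u'v' dx = ∫_0^5/3 (4*sin(3*π*x/5)) v dx for all v ∈ V.

Multiply both sides by a test function v and integrate from 0 to 5/3:
  ∫_0^5/3 −u''(x) v(x) dx = ∫_0^5/3 f(x) v(x) dx.
Integrate the LHS by parts once:
  ∫_0^5/3 −u'' v dx = −[u'(x) v(x)]_0^5/3 + ∫_0^5/3 u'(x) v'(x) dx.
Thus ∫_0^5/3 u'(x) v'(x) dx = ∫_0^5/3 f(x) v(x) dx + [u'(x) v(x)]_0^5/3.
Choose V so that boundary terms are either known or forced to vanish.
Mixed BC: u(0) = 0 (Dirichlet) and u'(5/3) = 0 (Neumann). Define V = {v ∈ H^1(0, 5/3) : v(0) = 0}. Then [u' v]_0^5/3 = u'(5/3)·v(5/3) − u'(0)·0 = 0.
Weak formulation: find u (satisfying any essential BC) such that ∫_0^5/3 u'(x) v'(x) dx = ∫_0^5/3 f v dx for all v ∈ V (Dirichlet at 0 absorbed into V; the Neumann datum at x = 5/3 is zero, so no boundary term remains).
Substituting f(x) = 4*sin(3*π*x/5), the right-hand side is ∫_0^5/3 (4*sin(3*π*x/5)) v dx.


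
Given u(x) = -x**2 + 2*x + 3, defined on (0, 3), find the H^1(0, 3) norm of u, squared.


||u||_{H^1}^2 = 213/5

The H^1 norm (squared) on an interval (0, L) is
  ||u||_{H^1}^2 = ∫_0^L u(x)^2 dx + ∫_0^L u'(x)^2 dx.
Compute u'(x) = 2 - 2*x.
Then u(x)^2 = x**4 - 4*x**3 - 2*x**2 + 12*x + 9 and u'(x)^2 = 4*x**2 - 8*x + 4.
Integrate each monomial from 0 to 3 using ∫_0^3 c·x^n dx = c·3^(n+1)/(n+1):
  ∫_0^3 u(x)^2 dx = ∫_0^3 (x^4 - 4*x^3 - 2*x^2 + 12*x + 9) dx. Term by term:
    ∫_0^3 x^4 dx = 243/5;  ∫_0^3 -4*x^3 dx = -81;  ∫_0^3 -2*x^2 dx = -18;
    ∫_0^3 12*x dx = 54;  ∫_0^3 9 dx = 27.
  Sum: 243/5 − 81 − 18 + 54 + 27 = 153/5.
  ∫_0^3 u'(x)^2 dx = ∫_0^3 (4*x^2 - 8*x + 4) dx. Term by term:
    ∫_0^3 4*x^2 dx = 36;  ∫_0^3 -8*x dx = -36;  ∫_0^3 4 dx = 12.
  Sum: 36 − 36 + 12 = 12.
Adding: ||u||_{H^1}^2 = 153/5 + 12 = 213/5.


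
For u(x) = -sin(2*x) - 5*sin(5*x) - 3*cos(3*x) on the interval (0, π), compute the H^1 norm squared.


||u||_{H^1(0,π)}^2 = -48 + 745*π/2

u'(x) = 9*sin(3*x) - 2*cos(2*x) - 25*cos(5*x).
Expand u² and (u')² and integrate term by term on (0, π), using: for integers n ≥ 1, ∫_0^π sin²(nx) dx = ∫_0^π cos²(nx) dx = π/2; for n ≠ n', ∫_0^π sin(nx)sin(n'x) dx = ∫_0^π cos(nx)cos(n'x) dx = 0; and by product-to-sum, ∫_0^π sin(nx)cos(n'x) dx = ½∫_0^π [sin((n+n')x) + sin((n−n')x)] dx, which is 0 when n+n' is even and 2n/(n²−n'²) when n+n' is odd (it need not vanish on (0, π)).
  u² squared terms: (-1)²·∫sin(2x)² dx = 1·π/2 = π/2;  (-5)²·∫sin(5x)² dx = 25·π/2 = 25*π/2;  (-3)²·∫cos(3x)² dx = 9·π/2 = 9*π/2.
  u² cross terms: 2·(-1)·(-5)·∫sin(2x)·sin(5x) dx = 10·(0) = 0;  2·(-1)·(-3)·∫sin(2x)·cos(3x) dx = 6·(-4/5) = -24/5;  2·(-5)·(-3)·∫sin(5x)·cos(3x) dx = 30·(0) = 0.
  So ∫_0^π u² dx = π/2 + 25*π/2 + 9*π/2 + 0 − 24/5 + 0 = -24/5 + 35*π/2.
  (u')² squared terms: (-25)²·∫cos(5x)² dx = 625·π/2 = 625*π/2;  (-2)²·∫cos(2x)² dx = 4·π/2 = 2*π;  (9)²·∫sin(3x)² dx = 81·π/2 = 81*π/2.
  (u')² cross terms: 2·(-25)·(-2)·∫cos(5x)·cos(2x) dx = 100·(0) = 0;  2·(-25)·(9)·∫cos(5x)·sin(3x) dx = -450·(0) = 0;  2·(-2)·(9)·∫cos(2x)·sin(3x) dx = -36·(6/5) = -216/5.
  So ∫_0^π (u')² dx = 625*π/2 + 2*π + 81*π/2 + 0 + 0 − 216/5 = -216/5 + 355*π.
||u||_{H^1}^2 = (-24/5 + 35*π/2) + (-216/5 + 355*π) = -48 + 745*π/2.


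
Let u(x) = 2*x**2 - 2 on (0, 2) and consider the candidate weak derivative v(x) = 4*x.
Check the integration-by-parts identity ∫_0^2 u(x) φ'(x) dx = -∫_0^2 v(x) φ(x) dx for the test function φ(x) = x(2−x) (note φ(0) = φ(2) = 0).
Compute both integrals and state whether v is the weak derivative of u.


LHS = -16/3, RHS = -16/3. Yes, v = u' weakly.

u(x) = 2*x**2 - 2, classical derivative u'(x) = 4*x.
φ(x) = x(2−x), so φ'(x) = 2 - 2*x.
Note φ(0) = φ(2) = 0, so the boundary term u·φ vanishes.
LHS = ∫_0^2 u(x) φ'(x) dx = ∫_0^2 (-4*x^3 + 4*x^2 + 4*x - 4) dx. Term by term:
  ∫_0^2 -4*x^3 dx = -16;  ∫_0^2 4*x^2 dx = 32/3;  ∫_0^2 4*x dx = 8;
  ∫_0^2 -4 dx = -8.
Sum: -16 + 32/3 + 8 − 8 = -16/3.
So LHS = -16/3.
∫_0^2 v(x) φ(x) dx = ∫_0^2 (-4*x^3 + 8*x^2) dx. Term by term:
  ∫_0^2 -4*x^3 dx = -16;  ∫_0^2 8*x^2 dx = 64/3.
Sum: -16 + 64/3 = 16/3.
So RHS = -∫_0^2 v(x) φ(x) dx = -16/3.
LHS = RHS, so the identity holds for this test φ.
Moreover u is smooth here and v(x) = u'(x) = 4*x pointwise, so the identity holds for every test function. Hence v is the weak derivative of u.


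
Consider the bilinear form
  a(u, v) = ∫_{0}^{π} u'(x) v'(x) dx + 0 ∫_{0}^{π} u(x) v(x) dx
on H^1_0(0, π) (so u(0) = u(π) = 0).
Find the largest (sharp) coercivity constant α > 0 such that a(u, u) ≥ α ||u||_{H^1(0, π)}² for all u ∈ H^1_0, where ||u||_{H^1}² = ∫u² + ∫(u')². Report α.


α = 1/2

Coercivity of a(·,·) on H^1_0(0, π) means a(u, u) ≥ α ||u||_{H^1}² for every u ∈ H^1_0.
The interval has length L = π, and Poincaré/coercivity depend only on L. Here a(u, u) = ∫(u')² + (0)·∫u².
Here c = 0, so a(u,u) = ∫(u')² alone. The condition a(u,u) ≥ α||u||_{H^1}² reads (1−α)∫(u')² ≥ (α−c)∫u². Any admissible α is ≤ 1 (rapidly oscillating u have ∫u²/∫(u')² → 0), and α = 1 would force 0 ≥ (1−c)∫u², impossible since c < 1; so 1−α > 0. By the sharp Poincaré inequality on H^1_0 of an interval of length L, ∫(u')² ≥ (π/L)²∫u² with equality for the first sine mode sin(π(x−x₀)/L) (x₀ the left endpoint), so the inequality holds for all u iff (1−α)(π/L)² ≥ α − c, i.e. α ≤ ((π/L)² + c)/((π/L)² + 1) = (1 + c(L/π)²)/(1 + (L/π)²). (Direct route, valid since c ≤ 0: Poincaré gives c∫u² ≥ c(L/π)²∫(u')², so a(u,u) ≥ (1 + c(L/π)²)∫(u')², while ||u||_{H^1}² ≤ (1 + (L/π)²)∫(u')²; dividing yields the same α.) With (π/L)² = 1 and c = 0, the largest admissible constant is α = ((π/L)² + c)/((π/L)² + 1).
Simplifying, α = 1/2.


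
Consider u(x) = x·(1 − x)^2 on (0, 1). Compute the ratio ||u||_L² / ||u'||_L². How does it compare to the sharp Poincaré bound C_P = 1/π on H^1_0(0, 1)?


||u||_L² / ||u'||_L² = sqrt(14)/14 < C_P = 1/π.

u(x) = x·(1 − x)^2, so u'(x) = (x - 1)*(3*x - 1).
u(x) = x·(1 − x)^2 vanishes at x = 0 and x = 1, so u ∈ H^1_0(0, 1). Differentiate via the product rule and integrate the resulting polynomials term by term.
  ∫_0^1 u² dx = ∫_0^1 (x^6 - 4*x^5 + 6*x^4 - 4*x^3 + x^2) dx. Term by term:
    ∫_0^1 x^6 dx = 1/7;  ∫_0^1 -4*x^5 dx = -2/3;  ∫_0^1 6*x^4 dx = 6/5;
    ∫_0^1 -4*x^3 dx = -1;  ∫_0^1 x^2 dx = 1/3.
  Sum: 1/7 − 2/3 + 6/5 − 1 + 1/3 = 1/105.
  ∫_0^1 (u')² dx = ∫_0^1 (9*x^4 - 24*x^3 + 22*x^2 - 8*x + 1) dx. Term by term:
    ∫_0^1 9*x^4 dx = 9/5;  ∫_0^1 -24*x^3 dx = -6;  ∫_0^1 22*x^2 dx = 22/3;
    ∫_0^1 -8*x dx = -4;  ∫_0^1 1 dx = 1.
  Sum: 9/5 − 6 + 22/3 − 4 + 1 = 2/15.
∫_0^1 u² dx = 1/105, so ||u||_L² = sqrt(105)/105.
∫_0^1 (u')² dx = 2/15, so ||u'||_L² = sqrt(30)/15.
Ratio ||u||_L² / ||u'||_L² = sqrt(14)/14.
Sharp Poincaré constant on H^1_0(0, 1) is C_P = L/π = 1/π, achieved by sin(π·x).
A polynomial bump cannot attain the sharp Poincaré constant (only the first sine eigenfunction does), so the ratio is strictly less than C_P, consistent with ||u||_L² ≤ C_P ||u'||_L².


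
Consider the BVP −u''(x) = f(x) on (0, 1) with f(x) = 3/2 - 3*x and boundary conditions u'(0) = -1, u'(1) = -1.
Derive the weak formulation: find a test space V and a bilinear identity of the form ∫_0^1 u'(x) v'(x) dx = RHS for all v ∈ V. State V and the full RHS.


V = H^1(0, 1) (v unrestricted at boundary; u is determined up to an additive constant); weak form: ∫_0^1 u'v' dx = ∫_0^1 (3/2 - 3*x) v dx − v(1) + v(0) for all v ∈ V.

Multiply both sides by a test function v and integrate from 0 to 1:
  ∫_0^1 −u''(x) v(x) dx = ∫_0^1 f(x) v(x) dx.
Integrate the LHS by parts once:
  ∫_0^1 −u'' v dx = −[u'(x) v(x)]_0^1 + ∫_0^1 u'(x) v'(x) dx.
Thus ∫_0^1 u'(x) v'(x) dx = ∫_0^1 f(x) v(x) dx + [u'(x) v(x)]_0^1.
Choose V so that boundary terms are either known or forced to vanish.
u has inhomogeneous Neumann u'(0) = -1, u'(1) = -1. [u' v]_0^1 = (-1)·v(1) − (-1)·v(0) = − v(1) + v(0). Take V = H^1(0, 1); boundary term becomes part of RHS.
Weak formulation: find u (satisfying any essential BC) such that ∫_0^1 u'(x) v'(x) dx = ∫_0^1 f v dx − v(1) + v(0) for all v ∈ V (Neumann data are natural BCs: they enter the RHS as boundary terms).
Substituting f(x) = 3/2 - 3*x, the right-hand side is ∫_0^1 (3/2 - 3*x) v dx − v(1) + v(0).
Compatibility check (pure Neumann): taking v ≡ 1 ∈ V gives 0 = ∫_0^1 f dx + (-1) − (-1), i.e. ∫_0^1 f dx must equal u'(0) − u'(1) = 0. Indeed ∫_0^1 (3/2 - 3*x) dx = 0, so the data are compatible. The solution is then unique only up to an additive constant (fix it e.g. by requiring ∫_0^1 u dx = 0).


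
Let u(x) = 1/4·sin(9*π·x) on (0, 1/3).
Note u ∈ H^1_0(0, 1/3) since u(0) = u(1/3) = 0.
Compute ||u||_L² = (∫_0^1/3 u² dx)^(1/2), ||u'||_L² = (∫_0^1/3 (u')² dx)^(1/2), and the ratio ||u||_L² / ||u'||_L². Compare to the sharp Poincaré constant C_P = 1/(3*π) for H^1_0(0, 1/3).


||u||_L² / ||u'||_L² = 1/(9*π) < C_P = 1/(3*π).

u(x) = 1/4·sin(9*π·x), so u'(x) = 9*π*cos(9*π*x)/4.
Writing u(x) = A·sin(kπx/L) with A = 1/4 and k = 3, use ∫_0^L sin²(kπx/L) dx = L/2 and ∫_0^L cos²(kπx/L) dx = L/2.
u² = 1/16·sin²(9*π·x) and (u')² = 81*π^2/16·cos²(9*π·x), and each of sin², cos² integrates to L/2 = 1/6 over (0, 1/3).
∫_0^1/3 u² dx = 1/96, so ||u||_L² = sqrt(6)/24.
∫_0^1/3 (u')² dx = 27*π^2/32, so ||u'||_L² = 3*sqrt(6)*π/8.
Ratio ||u||_L² / ||u'||_L² = 1/(9*π).
Sharp Poincaré constant on H^1_0(0, 1/3) is C_P = L/π = 1/(3*π), achieved by sin(3*π·x).
This is the k = 3 harmonic; the ratio L/(kπ) is strictly less than C_P = L/π, consistent with the sharp inequality ||u||_L² ≤ C_P ||u'||_L².


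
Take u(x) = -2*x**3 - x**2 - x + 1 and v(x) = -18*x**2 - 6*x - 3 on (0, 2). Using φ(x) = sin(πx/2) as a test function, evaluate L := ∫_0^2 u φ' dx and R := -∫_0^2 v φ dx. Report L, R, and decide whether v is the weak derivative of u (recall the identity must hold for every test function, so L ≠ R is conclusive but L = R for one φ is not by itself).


LHS = -192/π^3 + 60/π, RHS = -576/π^3 + 180/π. No, v is not the weak derivative of u.

u(x) = -2*x**3 - x**2 - x + 1, classical derivative u'(x) = -6*x**2 - 2*x - 1.
φ(x) = sin(πx/2), so φ'(x) = π*cos(π*x/2)/2.
Note φ(0) = φ(2) = 0, so the boundary term u·φ vanishes.
LHS = ∫_0^2 u(x) φ'(x) dx = ∫_0^2 (-π*x^3*cos(π*x/2) - π*x^2*cos(π*x/2)/2 - π*x*cos(π*x/2)/2 + π*cos(π*x/2)/2) dx. Term by term:
  ∫_0^2 π*cos(π*x/2)/2 dx = 0;  ∫_0^2 -π*x^3*cos(π*x/2) dx = -192/π^3 + 48/π;  ∫_0^2 -π*x*cos(π*x/2)/2 dx = 4/π;
  ∫_0^2 -π*x^2*cos(π*x/2)/2 dx = 8/π.
Sum: 0 + -192/π^3 + 48/π + 4/π + 8/π = -192/π^3 + 60/π.
So LHS = -192/π^3 + 60/π.
∫_0^2 v(x) φ(x) dx = ∫_0^2 (-18*x^2*sin(π*x/2) - 6*x*sin(π*x/2) - 3*sin(π*x/2)) dx. Term by term:
  ∫_0^2 -3*sin(π*x/2) dx = -12/π;  ∫_0^2 -18*x^2*sin(π*x/2) dx = -144/π + 576/π^3;  ∫_0^2 -6*x*sin(π*x/2) dx = -24/π.
Sum: -12/π + -144/π + 576/π^3 − 24/π = -180/π + 576/π^3.
So RHS = -∫_0^2 v(x) φ(x) dx = -576/π^3 + 180/π.
LHS − RHS = -120/π + 384/π^3 ≠ 0, so the identity fails.
(For a valid weak derivative the identity must hold for EVERY test function, in particular this one. The failure shows v is NOT the weak derivative of u.)
Correct weak derivative would be u'(x) = -6*x**2 - 2*x - 1.


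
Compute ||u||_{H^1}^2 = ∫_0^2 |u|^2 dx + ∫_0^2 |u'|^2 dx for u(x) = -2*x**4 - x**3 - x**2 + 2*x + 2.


||u||_{H^1}^2 = 134816/63

The H^1 norm (squared) on an interval (0, L) is
  ||u||_{H^1}^2 = ∫_0^L u(x)^2 dx + ∫_0^L u'(x)^2 dx.
Compute u'(x) = -8*x**3 - 3*x**2 - 2*x + 2.
Then u(x)^2 = 4*x**8 + 4*x**7 + 5*x**6 - 6*x**5 - 11*x**4 - 8*x**3 + 8*x + 4 and u'(x)^2 = 64*x**6 + 48*x**5 + 41*x**4 - 20*x**3 - 8*x**2 - 8*x + 4.
Integrate each monomial from 0 to 2 using ∫_0^2 c·x^n dx = c·2^(n+1)/(n+1):
  ∫_0^2 u(x)^2 dx = ∫_0^2 (4*x^8 + 4*x^7 + 5*x^6 - 6*x^5 - 11*x^4 - 8*x^3 + 8*x + 4) dx. Term by term:
    ∫_0^2 4*x^8 dx = 2048/9;  ∫_0^2 4*x^7 dx = 128;  ∫_0^2 5*x^6 dx = 640/7;
    ∫_0^2 -6*x^5 dx = -64;  ∫_0^2 -11*x^4 dx = -352/5;  ∫_0^2 -8*x^3 dx = -32;
    ∫_0^2 8*x dx = 16;  ∫_0^2 4 dx = 8.
  Sum: 2048/9 + 128 + 640/7 − 64 − 352/5 − 32 + 16 + 8 = 95944/315.
  ∫_0^2 u'(x)^2 dx = ∫_0^2 (64*x^6 + 48*x^5 + 41*x^4 - 20*x^3 - 8*x^2 - 8*x + 4) dx. Term by term:
    ∫_0^2 64*x^6 dx = 8192/7;  ∫_0^2 48*x^5 dx = 512;  ∫_0^2 41*x^4 dx = 1312/5;
    ∫_0^2 -20*x^3 dx = -80;  ∫_0^2 -8*x^2 dx = -64/3;  ∫_0^2 -8*x dx = -16;
    ∫_0^2 4 dx = 8.
  Sum: 8192/7 + 512 + 1312/5 − 80 − 64/3 − 16 + 8 = 192712/105.
Adding: ||u||_{H^1}^2 = 95944/315 + 192712/105 = 134816/63.


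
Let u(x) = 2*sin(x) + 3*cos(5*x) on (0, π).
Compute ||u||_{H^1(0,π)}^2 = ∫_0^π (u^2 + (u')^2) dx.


||u||_{H^1(0,π)}^2 = 121*π

u'(x) = -15*sin(5*x) + 2*cos(x).
Expand u² and (u')² and integrate term by term on (0, π), using: for integers n ≥ 1, ∫_0^π sin²(nx) dx = ∫_0^π cos²(nx) dx = π/2; for n ≠ n', ∫_0^π sin(nx)sin(n'x) dx = ∫_0^π cos(nx)cos(n'x) dx = 0; and by product-to-sum, ∫_0^π sin(nx)cos(n'x) dx = ½∫_0^π [sin((n+n')x) + sin((n−n')x)] dx, which is 0 when n+n' is even and 2n/(n²−n'²) when n+n' is odd (it need not vanish on (0, π)).
  u² squared terms: (2)²·∫sin(x)² dx = 4·π/2 = 2*π;  (3)²·∫cos(5x)² dx = 9·π/2 = 9*π/2.
  u² cross terms: 2·(2)·(3)·∫sin(x)·cos(5x) dx = 12·(0) = 0.
  So ∫_0^π u² dx = 2*π + 9*π/2 + 0 = 13*π/2.
  (u')² squared terms: (-15)²·∫sin(5x)² dx = 225·π/2 = 225*π/2;  (2)²·∫cos(x)² dx = 4·π/2 = 2*π.
  (u')² cross terms: 2·(-15)·(2)·∫sin(5x)·cos(x) dx = -60·(0) = 0.
  So ∫_0^π (u')² dx = 225*π/2 + 2*π + 0 = 229*π/2.
||u||_{H^1}^2 = (13*π/2) + (229*π/2) = 121*π.


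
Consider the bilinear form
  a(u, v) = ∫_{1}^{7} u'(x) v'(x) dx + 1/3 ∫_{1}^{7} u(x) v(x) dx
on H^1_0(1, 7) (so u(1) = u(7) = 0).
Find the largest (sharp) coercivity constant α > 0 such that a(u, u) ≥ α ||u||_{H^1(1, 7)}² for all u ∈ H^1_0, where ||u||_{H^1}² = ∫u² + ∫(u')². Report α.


α = (π^2 + 12)/(π^2 + 36)

Coercivity of a(·,·) on H^1_0(1, 7) means a(u, u) ≥ α ||u||_{H^1}² for every u ∈ H^1_0.
The interval has length L = 6, and Poincaré/coercivity depend only on L. Here a(u, u) = ∫(u')² + (1/3)·∫u².
Here 0 < c = 1/3 < 1. The condition a(u,u) ≥ α||u||_{H^1}² reads (1−α)∫(u')² ≥ (α−c)∫u². Any admissible α is ≤ 1 (rapidly oscillating u have ∫u²/∫(u')² → 0), and α = 1 would force 0 ≥ (1−c)∫u², impossible since c < 1; so 1−α > 0. By the sharp Poincaré inequality on H^1_0 of an interval of length L, ∫(u')² ≥ (π/L)²∫u² with equality for the first sine mode sin(π(x−x₀)/L) (x₀ the left endpoint), so the inequality holds for all u iff (1−α)(π/L)² ≥ α − c, i.e. α ≤ ((π/L)² + c)/((π/L)² + 1) = (1 + c(L/π)²)/(1 + (L/π)²). With (π/L)² = π^2/36 and c = 1/3, the largest admissible constant is α = ((π/L)² + c)/((π/L)² + 1).
Simplifying, α = (π^2 + 12)/(π^2 + 36).


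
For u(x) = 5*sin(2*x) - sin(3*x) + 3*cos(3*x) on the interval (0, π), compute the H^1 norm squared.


||u||_{H^1(0,π)}^2 = -240 + 225*π/2

u'(x) = -9*sin(3*x) + 10*cos(2*x) - 3*cos(3*x).
Expand u² and (u')² and integrate term by term on (0, π), using: for integers n ≥ 1, ∫_0^π sin²(nx) dx = ∫_0^π cos²(nx) dx = π/2; for n ≠ n', ∫_0^π sin(nx)sin(n'x) dx = ∫_0^π cos(nx)cos(n'x) dx = 0; and by product-to-sum, ∫_0^π sin(nx)cos(n'x) dx = ½∫_0^π [sin((n+n')x) + sin((n−n')x)] dx, which is 0 when n+n' is even and 2n/(n²−n'²) when n+n' is odd (it need not vanish on (0, π)).
  u² squared terms: (-1)²·∫sin(3x)² dx = 1·π/2 = π/2;  (3)²·∫cos(3x)² dx = 9·π/2 = 9*π/2;  (5)²·∫sin(2x)² dx = 25·π/2 = 25*π/2.
  u² cross terms: 2·(-1)·(3)·∫sin(3x)·cos(3x) dx = -6·(0) = 0;  2·(-1)·(5)·∫sin(3x)·sin(2x) dx = -10·(0) = 0;  2·(3)·(5)·∫cos(3x)·sin(2x) dx = 30·(-4/5) = -24.
  So ∫_0^π u² dx = π/2 + 9*π/2 + 25*π/2 + 0 + 0 − 24 = -24 + 35*π/2.
  (u')² squared terms: (-9)²·∫sin(3x)² dx = 81·π/2 = 81*π/2;  (-3)²·∫cos(3x)² dx = 9·π/2 = 9*π/2;  (10)²·∫cos(2x)² dx = 100·π/2 = 50*π.
  (u')² cross terms: 2·(-9)·(-3)·∫sin(3x)·cos(3x) dx = 54·(0) = 0;  2·(-9)·(10)·∫sin(3x)·cos(2x) dx = -180·(6/5) = -216;  2·(-3)·(10)·∫cos(3x)·cos(2x) dx = -60·(0) = 0.
  So ∫_0^π (u')² dx = 81*π/2 + 9*π/2 + 50*π + 0 − 216 + 0 = -216 + 95*π.
||u||_{H^1}^2 = (-24 + 35*π/2) + (-216 + 95*π) = -240 + 225*π/2.


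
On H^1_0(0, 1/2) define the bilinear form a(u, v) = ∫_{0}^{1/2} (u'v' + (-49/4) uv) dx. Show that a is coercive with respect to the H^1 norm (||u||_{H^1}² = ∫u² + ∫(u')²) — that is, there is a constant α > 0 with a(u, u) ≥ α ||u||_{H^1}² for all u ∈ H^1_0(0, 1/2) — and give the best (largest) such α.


α = (-49 + 16*π^2)/(4*(1 + 4*π^2))

Coercivity of a(·,·) on H^1_0(0, 1/2) means a(u, u) ≥ α ||u||_{H^1}² for every u ∈ H^1_0.
The interval has length L = 1/2, and Poincaré/coercivity depend only on L. Here a(u, u) = ∫(u')² + (-49/4)·∫u².
Here c = -49/4 < 0 with |c| < (π/L)² = 4*π^2, so coercivity still holds. The condition a(u,u) ≥ α||u||_{H^1}² reads (1−α)∫(u')² ≥ (α−c)∫u². Any admissible α is ≤ 1 (rapidly oscillating u have ∫u²/∫(u')² → 0), and α = 1 would force 0 ≥ (1−c)∫u², impossible since c < 1; so 1−α > 0. By the sharp Poincaré inequality on H^1_0 of an interval of length L, ∫(u')² ≥ (π/L)²∫u² with equality for the first sine mode sin(π(x−x₀)/L) (x₀ the left endpoint), so the inequality holds for all u iff (1−α)(π/L)² ≥ α − c, i.e. α ≤ ((π/L)² + c)/((π/L)² + 1) = (1 + c(L/π)²)/(1 + (L/π)²). (Direct route, valid since c ≤ 0: Poincaré gives c∫u² ≥ c(L/π)²∫(u')², so a(u,u) ≥ (1 + c(L/π)²)∫(u')², while ||u||_{H^1}² ≤ (1 + (L/π)²)∫(u')²; dividing yields the same α.) With (π/L)² = 4*π^2 and c = -49/4, the largest admissible constant is α = ((π/L)² + c)/((π/L)² + 1).
Simplifying, α = (-49 + 16*π^2)/(4*(1 + 4*π^2)).


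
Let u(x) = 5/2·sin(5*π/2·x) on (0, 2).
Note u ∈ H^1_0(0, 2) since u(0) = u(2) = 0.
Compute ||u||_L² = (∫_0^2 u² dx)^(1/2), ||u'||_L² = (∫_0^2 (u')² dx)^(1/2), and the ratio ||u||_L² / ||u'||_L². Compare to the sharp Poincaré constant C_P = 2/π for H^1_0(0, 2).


||u||_L² / ||u'||_L² = 2/(5*π) < C_P = 2/π.

u(x) = 5/2·sin(5*π/2·x), so u'(x) = 25*π*cos(5*π*x/2)/4.
Writing u(x) = A·sin(kπx/L) with A = 5/2 and k = 5, use ∫_0^L sin²(kπx/L) dx = L/2 and ∫_0^L cos²(kπx/L) dx = L/2.
u² = 25/4·sin²(5*π/2·x) and (u')² = 625*π^2/16·cos²(5*π/2·x), and each of sin², cos² integrates to L/2 = 1 over (0, 2).
∫_0^2 u² dx = 25/4, so ||u||_L² = 5/2.
∫_0^2 (u')² dx = 625*π^2/16, so ||u'||_L² = 25*π/4.
Ratio ||u||_L² / ||u'||_L² = 2/(5*π).
Sharp Poincaré constant on H^1_0(0, 2) is C_P = L/π = 2/π, achieved by sin(π/2·x).
This is the k = 5 harmonic; the ratio L/(kπ) is strictly less than C_P = L/π, consistent with the sharp inequality ||u||_L² ≤ C_P ||u'||_L².


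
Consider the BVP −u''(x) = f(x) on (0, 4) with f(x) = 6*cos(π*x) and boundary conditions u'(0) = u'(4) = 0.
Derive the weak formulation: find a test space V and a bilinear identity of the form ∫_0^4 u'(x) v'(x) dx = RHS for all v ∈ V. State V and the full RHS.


V = H^1(0, 4) (no boundary constraint on v; u is determined up to an additive constant); weak form: ∫_0^4 u'v' dx = ∫_0^4 (6*cos(π*x)) v dx for all v ∈ V.

Multiply both sides by a test function v and integrate from 0 to 4:
  ∫_0^4 −u''(x) v(x) dx = ∫_0^4 f(x) v(x) dx.
Integrate the LHS by parts once:
  ∫_0^4 −u'' v dx = −[u'(x) v(x)]_0^4 + ∫_0^4 u'(x) v'(x) dx.
Thus ∫_0^4 u'(x) v'(x) dx = ∫_0^4 f(x) v(x) dx + [u'(x) v(x)]_0^4.
Choose V so that boundary terms are either known or forced to vanish.
u has homogeneous Neumann: u'(0) = u'(4) = 0. So [u' v]_0^4 = 0·v(4) − 0·v(0) = 0 for any v; take V = H^1(0, 4).
Weak formulation: find u (satisfying any essential BC) such that ∫_0^4 u'(x) v'(x) dx = ∫_0^4 f v dx for all v ∈ V (homogeneous Neumann, so boundary terms vanish).
Substituting f(x) = 6*cos(π*x), the right-hand side is ∫_0^4 (6*cos(π*x)) v dx.
Compatibility check (pure Neumann): taking v ≡ 1 ∈ V gives 0 = ∫_0^4 f dx + (0) − (0), i.e. ∫_0^4 f dx must equal u'(0) − u'(4) = 0. Indeed ∫_0^4 (6*cos(π*x)) dx = 0, so the data are compatible. The solution is then unique only up to an additive constant (fix it e.g. by requiring ∫_0^4 u dx = 0).


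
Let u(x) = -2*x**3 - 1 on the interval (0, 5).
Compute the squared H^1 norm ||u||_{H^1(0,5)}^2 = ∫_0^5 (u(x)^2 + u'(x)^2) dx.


||u||_{H^1}^2 = 474410/7

The H^1 norm (squared) on an interval (0, L) is
  ||u||_{H^1}^2 = ∫_0^L u(x)^2 dx + ∫_0^L u'(x)^2 dx.
Compute u'(x) = -6*x**2.
Then u(x)^2 = 4*x**6 + 4*x**3 + 1 and u'(x)^2 = 36*x**4.
Integrate each monomial from 0 to 5 using ∫_0^5 c·x^n dx = c·5^(n+1)/(n+1):
  ∫_0^5 u(x)^2 dx = ∫_0^5 (4*x^6 + 4*x^3 + 1) dx. Term by term:
    ∫_0^5 4*x^6 dx = 312500/7;  ∫_0^5 4*x^3 dx = 625;  ∫_0^5 1 dx = 5.
  Sum: 312500/7 + 625 + 5 = 316910/7.
  ∫_0^5 u'(x)^2 dx = ∫_0^5 (36*x^4) dx. Term by term:
    ∫_0^5 36*x^4 dx = 22500.
Adding: ||u||_{H^1}^2 = 316910/7 + 22500 = 474410/7.


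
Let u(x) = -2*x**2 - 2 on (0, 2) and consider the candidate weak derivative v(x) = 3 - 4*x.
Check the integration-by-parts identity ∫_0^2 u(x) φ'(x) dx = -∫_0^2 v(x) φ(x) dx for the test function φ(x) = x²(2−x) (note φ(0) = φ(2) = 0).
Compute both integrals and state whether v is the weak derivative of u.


LHS = 32/5, RHS = 12/5. No, v is not the weak derivative of u.

u(x) = -2*x**2 - 2, classical derivative u'(x) = -4*x.
φ(x) = x²(2−x), so φ'(x) = x*(4 - 3*x).
Note φ(0) = φ(2) = 0, so the boundary term u·φ vanishes.
LHS = ∫_0^2 u(x) φ'(x) dx = ∫_0^2 (6*x^4 - 8*x^3 + 6*x^2 - 8*x) dx. Term by term:
  ∫_0^2 6*x^4 dx = 192/5;  ∫_0^2 -8*x^3 dx = -32;  ∫_0^2 6*x^2 dx = 16;
  ∫_0^2 -8*x dx = -16.
Sum: 192/5 − 32 + 16 − 16 = 32/5.
So LHS = 32/5.
∫_0^2 v(x) φ(x) dx = ∫_0^2 (4*x^4 - 11*x^3 + 6*x^2) dx. Term by term:
  ∫_0^2 4*x^4 dx = 128/5;  ∫_0^2 -11*x^3 dx = -44;  ∫_0^2 6*x^2 dx = 16.
Sum: 128/5 − 44 + 16 = -12/5.
So RHS = -∫_0^2 v(x) φ(x) dx = 12/5.
LHS − RHS = 4 ≠ 0, so the identity fails.
(For a valid weak derivative the identity must hold for EVERY test function, in particular this one. The failure shows v is NOT the weak derivative of u.)
Correct weak derivative would be u'(x) = -4*x.


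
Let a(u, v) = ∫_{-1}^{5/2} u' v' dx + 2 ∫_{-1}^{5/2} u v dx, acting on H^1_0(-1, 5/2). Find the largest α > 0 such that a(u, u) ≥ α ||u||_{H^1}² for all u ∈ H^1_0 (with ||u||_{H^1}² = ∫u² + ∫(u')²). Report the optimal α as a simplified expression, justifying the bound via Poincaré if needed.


α = 1

Coercivity of a(·,·) on H^1_0(-1, 5/2) means a(u, u) ≥ α ||u||_{H^1}² for every u ∈ H^1_0.
The interval has length L = 7/2, and Poincaré/coercivity depend only on L. Here a(u, u) = ∫(u')² + (2)·∫u².
Here c = 2 ≥ 1, so a(u,u) = ∫(u')² + c∫u² ≥ ∫(u')² + ∫u² = ||u||_{H^1}², i.e. α = 1 works. No larger α is possible: a(u,u) ≥ α||u||_{H^1}² means (1−α)∫(u')² ≥ (α−c)∫u², and for the modes u_n = sin(nπ(x−x₀)/L) (x₀ the left endpoint) one has ∫u_n²/∫(u_n')² = (L/(nπ))² → 0, so a(u_n,u_n)/||u_n||_{H^1}² → 1. Hence the optimal constant is α = 1.
Therefore α = 1.


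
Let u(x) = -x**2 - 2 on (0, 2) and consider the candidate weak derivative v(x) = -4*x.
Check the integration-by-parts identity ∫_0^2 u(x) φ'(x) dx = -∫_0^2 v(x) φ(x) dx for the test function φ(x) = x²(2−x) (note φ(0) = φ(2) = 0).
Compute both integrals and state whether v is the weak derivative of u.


LHS = 16/5, RHS = 32/5. No, v is not the weak derivative of u.

u(x) = -x**2 - 2, classical derivative u'(x) = -2*x.
φ(x) = x²(2−x), so φ'(x) = x*(4 - 3*x).
Note φ(0) = φ(2) = 0, so the boundary term u·φ vanishes.
LHS = ∫_0^2 u(x) φ'(x) dx = ∫_0^2 (3*x^4 - 4*x^3 + 6*x^2 - 8*x) dx. Term by term:
  ∫_0^2 3*x^4 dx = 96/5;  ∫_0^2 -4*x^3 dx = -16;  ∫_0^2 6*x^2 dx = 16;
  ∫_0^2 -8*x dx = -16.
Sum: 96/5 − 16 + 16 − 16 = 16/5.
So LHS = 16/5.
∫_0^2 v(x) φ(x) dx = ∫_0^2 (4*x^4 - 8*x^3) dx. Term by term:
  ∫_0^2 4*x^4 dx = 128/5;  ∫_0^2 -8*x^3 dx = -32.
Sum: 128/5 − 32 = -32/5.
So RHS = -∫_0^2 v(x) φ(x) dx = 32/5.
LHS − RHS = -16/5 ≠ 0, so the identity fails.
(For a valid weak derivative the identity must hold for EVERY test function, in particular this one. The failure shows v is NOT the weak derivative of u.)
Correct weak derivative would be u'(x) = -2*x.


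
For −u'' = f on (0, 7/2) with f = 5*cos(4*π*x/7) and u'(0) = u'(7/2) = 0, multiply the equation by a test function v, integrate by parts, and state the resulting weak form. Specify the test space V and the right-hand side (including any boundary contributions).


V = H^1(0, 7/2) (no boundary constraint on v; u is determined up to an additive constant); weak form: ∫_0^7/2 u'v' dx = ∫_0^7/2 (5*cos(4*π*x/7)) v dx for all v ∈ V.

Multiply both sides by a test function v and integrate from 0 to 7/2:
  ∫_0^7/2 −u''(x) v(x) dx = ∫_0^7/2 f(x) v(x) dx.
Integrate the LHS by parts once:
  ∫_0^7/2 −u'' v dx = −[u'(x) v(x)]_0^7/2 + ∫_0^7/2 u'(x) v'(x) dx.
Thus ∫_0^7/2 u'(x) v'(x) dx = ∫_0^7/2 f(x) v(x) dx + [u'(x) v(x)]_0^7/2.
Choose V so that boundary terms are either known or forced to vanish.
u has homogeneous Neumann: u'(0) = u'(7/2) = 0. So [u' v]_0^7/2 = 0·v(7/2) − 0·v(0) = 0 for any v; take V = H^1(0, 7/2).
Weak formulation: find u (satisfying any essential BC) such that ∫_0^7/2 u'(x) v'(x) dx = ∫_0^7/2 f v dx for all v ∈ V (homogeneous Neumann, so boundary terms vanish).
Substituting f(x) = 5*cos(4*π*x/7), the right-hand side is ∫_0^7/2 (5*cos(4*π*x/7)) v dx.
Compatibility check (pure Neumann): taking v ≡ 1 ∈ V gives 0 = ∫_0^7/2 f dx + (0) − (0), i.e. ∫_0^7/2 f dx must equal u'(0) − u'(7/2) = 0. Indeed ∫_0^7/2 (5*cos(4*π*x/7)) dx = 0, so the data are compatible. The solution is then unique only up to an additive constant (fix it e.g. by requiring ∫_0^7/2 u dx = 0).


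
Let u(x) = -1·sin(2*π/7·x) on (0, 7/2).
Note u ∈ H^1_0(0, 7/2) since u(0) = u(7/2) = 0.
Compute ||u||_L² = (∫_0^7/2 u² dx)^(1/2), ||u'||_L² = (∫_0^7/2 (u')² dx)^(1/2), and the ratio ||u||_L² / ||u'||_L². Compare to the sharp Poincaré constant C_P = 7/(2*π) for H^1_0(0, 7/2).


||u||_L² / ||u'||_L² = 7/(2*π) = C_P.

u(x) = -1·sin(2*π/7·x), so u'(x) = -2*π*cos(2*π*x/7)/7.
Writing u(x) = A·sin(kπx/L) with A = -1 and k = 1, use ∫_0^L sin²(kπx/L) dx = L/2 and ∫_0^L cos²(kπx/L) dx = L/2.
u² = 1·sin²(2*π/7·x) and (u')² = 4*π^2/49·cos²(2*π/7·x), and each of sin², cos² integrates to L/2 = 7/4 over (0, 7/2).
∫_0^7/2 u² dx = 7/4, so ||u||_L² = sqrt(7)/2.
∫_0^7/2 (u')² dx = π^2/7, so ||u'||_L² = sqrt(7)*π/7.
Ratio ||u||_L² / ||u'||_L² = 7/(2*π).
Sharp Poincaré constant on H^1_0(0, 7/2) is C_P = L/π = 7/(2*π), achieved by sin(2*π/7·x).
This is the k = 1 eigenfunction (up to amplitude), so the ratio equals the sharp Poincaré constant exactly.


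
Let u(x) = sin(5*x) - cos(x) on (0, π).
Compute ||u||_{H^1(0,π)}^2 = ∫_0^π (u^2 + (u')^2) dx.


||u||_{H^1(0,π)}^2 = 14*π

u'(x) = sin(x) + 5*cos(5*x).
Expand u² and (u')² and integrate term by term on (0, π), using: for integers n ≥ 1, ∫_0^π sin²(nx) dx = ∫_0^π cos²(nx) dx = π/2; for n ≠ n', ∫_0^π sin(nx)sin(n'x) dx = ∫_0^π cos(nx)cos(n'x) dx = 0; and by product-to-sum, ∫_0^π sin(nx)cos(n'x) dx = ½∫_0^π [sin((n+n')x) + sin((n−n')x)] dx, which is 0 when n+n' is even and 2n/(n²−n'²) when n+n' is odd (it need not vanish on (0, π)).
  u² squared terms: (-1)²·∫cos(x)² dx = 1·π/2 = π/2;  (1)²·∫sin(5x)² dx = 1·π/2 = π/2.
  u² cross terms: 2·(-1)·(1)·∫cos(x)·sin(5x) dx = -2·(0) = 0.
  So ∫_0^π u² dx = π/2 + π/2 + 0 = π.
  (u')² squared terms: (5)²·∫cos(5x)² dx = 25·π/2 = 25*π/2;  (1)²·∫sin(x)² dx = 1·π/2 = π/2.
  (u')² cross terms: 2·(5)·(1)·∫cos(5x)·sin(x) dx = 10·(0) = 0.
  So ∫_0^π (u')² dx = 25*π/2 + π/2 + 0 = 13*π.
||u||_{H^1}^2 = (π) + (13*π) = 14*π.


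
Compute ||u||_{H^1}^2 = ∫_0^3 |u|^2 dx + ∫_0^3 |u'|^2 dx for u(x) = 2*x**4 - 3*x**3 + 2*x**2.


||u||_{H^1}^2 = 783063/70

The H^1 norm (squared) on an interval (0, L) is
  ||u||_{H^1}^2 = ∫_0^L u(x)^2 dx + ∫_0^L u'(x)^2 dx.
Compute u'(x) = 8*x**3 - 9*x**2 + 4*x.
Then u(x)^2 = 4*x**8 - 12*x**7 + 17*x**6 - 12*x**5 + 4*x**4 and u'(x)^2 = 64*x**6 - 144*x**5 + 145*x**4 - 72*x**3 + 16*x**2.
Integrate each monomial from 0 to 3 using ∫_0^3 c·x^n dx = c·3^(n+1)/(n+1):
  ∫_0^3 u(x)^2 dx = ∫_0^3 (4*x^8 - 12*x^7 + 17*x^6 - 12*x^5 + 4*x^4) dx. Term by term:
    ∫_0^3 4*x^8 dx = 8748;  ∫_0^3 -12*x^7 dx = -19683/2;  ∫_0^3 17*x^6 dx = 37179/7;
    ∫_0^3 -12*x^5 dx = -1458;  ∫_0^3 4*x^4 dx = 972/5.
  Sum: 8748 − 19683/2 + 37179/7 − 1458 + 972/5 = 206793/70.
  ∫_0^3 u'(x)^2 dx = ∫_0^3 (64*x^6 - 144*x^5 + 145*x^4 - 72*x^3 + 16*x^2) dx. Term by term:
    ∫_0^3 64*x^6 dx = 139968/7;  ∫_0^3 -144*x^5 dx = -17496;  ∫_0^3 145*x^4 dx = 7047;
    ∫_0^3 -72*x^3 dx = -1458;  ∫_0^3 16*x^2 dx = 144.
  Sum: 139968/7 − 17496 + 7047 − 1458 + 144 = 57627/7.
Adding: ||u||_{H^1}^2 = 206793/70 + 57627/7 = 783063/70.
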